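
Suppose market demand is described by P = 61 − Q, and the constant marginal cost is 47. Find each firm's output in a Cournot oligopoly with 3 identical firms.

q_i = 3.5

Cournot with 3 identical firms: the symmetric best-response condition is 61 − 4q = 47. Each firm produces q = 3.5, total output Q = 10.5, price P = 50.5.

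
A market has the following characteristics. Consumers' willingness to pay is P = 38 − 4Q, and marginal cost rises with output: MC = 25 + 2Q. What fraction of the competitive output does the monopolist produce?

Q_m/Q_c = 0.6

A monopolist chooses Q where MR = MC. MR = 38 − 8Q; setting this equal to 25 + 2Q gives Q = 1.3 and P = 32.8.
Under competition P = MC: 38 − 4Q = 25 + 2Q ⇒ Q = 13/6, P = 88/3.
Ratio Q_m/Q_c = 1.3/(13/6) = 0.6.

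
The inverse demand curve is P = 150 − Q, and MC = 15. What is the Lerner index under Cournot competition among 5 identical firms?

Lerner index = 0.6

Cournot with 5 identical firms: the symmetric best-response condition is 150 − 6q = 15. Each firm produces q = 22.5, total output Q = 112.5, price P = 37.5.
Lerner index = (P − MC)/P = (37.5 − 15)/37.5 = 0.6.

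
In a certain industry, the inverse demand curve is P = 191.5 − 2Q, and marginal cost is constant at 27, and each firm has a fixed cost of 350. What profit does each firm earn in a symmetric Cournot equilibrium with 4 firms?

Cournot with 4 identical firms: the symmetric best-response condition is 191.5 − 10q = 27. Each firm produces q = 16.45, total output Q = 65.8, price P = 59.9.
Each firm's profit = (59.9 − 27)·16.45 − 350 = 191.205.

π_i = 191.205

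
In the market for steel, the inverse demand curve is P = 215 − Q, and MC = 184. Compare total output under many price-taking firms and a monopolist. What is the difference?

Perfect competition: P = MC = 184, so 215 − Q = 184 and Q = 31.
A monopolist chooses Q where MR = MC. MR = 215 − 2Q; setting this equal to 184 gives Q = 15.5 and P = 199.5.
Change in total output: 15.5 − 31 = −15.5.

Q falls by 15.5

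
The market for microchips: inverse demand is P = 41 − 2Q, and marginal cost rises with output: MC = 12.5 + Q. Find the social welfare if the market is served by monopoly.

TS = 113.715

A monopolist chooses Q where MR = MC. MR = 41 − 4Q; setting this equal to 12.5 + Q gives Q = 5.7 and P = 29.6.
CS = ½·(41 − 29.6)·5.7 = 32.49; PS = (29.6·5.7 − 12.5·5.7 − ½·1·5.7²) = 81.225; TS = 113.715.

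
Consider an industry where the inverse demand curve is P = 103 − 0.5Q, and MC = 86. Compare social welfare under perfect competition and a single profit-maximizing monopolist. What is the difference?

Perfect competition: P = MC = 86, so 103 − 0.5Q = 86 and Q = 34.
CS = ½·(103 − 86)·34 = 289; PS = (86 − 86)·34 = 0; TS = 289.
The monopolist equates marginal revenue to marginal cost: 103 − Q = 86, so Q = 17. From demand, P = 94.5.
CS = ½·(103 − 94.5)·17 = 72.25; PS = (94.5 − 86)·17 = 144.5; TS = 216.75.
Change in social welfare: 216.75 − 289 = −72.25.

Social welfare falls by 72.25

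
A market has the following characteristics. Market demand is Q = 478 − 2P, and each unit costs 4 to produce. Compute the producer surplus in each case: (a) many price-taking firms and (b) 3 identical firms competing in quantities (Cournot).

Inverting demand: P = 239 − 0.5Q.
Perfect competition: P = MC = 4, so 239 − 0.5Q = 4 and Q = 470.
PS = (4 − 4)·470 = 0.
Cournot with 3 identical firms: the symmetric best-response condition is 239 − 2q = 4. Each firm produces q = 117.5, total output Q = 352.5, price P = 62.75.
PS = (62.75 − 4)·352.5 = 20709.375.

Competition: PS = 0; Cournot: PS = 20709.375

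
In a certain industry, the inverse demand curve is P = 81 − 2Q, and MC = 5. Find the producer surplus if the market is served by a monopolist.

PS = 722

A monopolist chooses Q where MR = MC. MR = 81 − 4Q; setting this equal to 5 gives Q = 19 and P = 43.
PS = (43 − 5)·19 = 722.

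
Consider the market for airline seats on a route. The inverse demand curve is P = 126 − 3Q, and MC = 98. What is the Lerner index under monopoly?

The monopolist equates marginal revenue to marginal cost: 126 − 6Q = 98, so Q = 14/3. From demand, P = 112.
Lerner index = (P − MC)/P = (112 − 98)/112 = 0.125.

Lerner index = 0.125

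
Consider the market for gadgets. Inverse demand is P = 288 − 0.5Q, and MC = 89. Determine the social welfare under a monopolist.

A monopolist chooses Q where MR = MC. MR = 288 − Q; setting this equal to 89 gives Q = 199 and P = 188.5.
CS = ½·(288 − 188.5)·199 = 9900.25; PS = (188.5 − 89)·199 = 19800.5; TS = 29700.75.

TS = 29700.75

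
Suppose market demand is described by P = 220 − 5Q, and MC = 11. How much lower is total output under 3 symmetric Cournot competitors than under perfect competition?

Competitive firms price at marginal cost: P = 11, giving Q = 41.8.
In a 3-firm Cournot equilibrium, symmetry and the first-order condition give q = (220 − 11)/(20) = 10.45. So Q = 31.35 and P = 63.25.
Change in total output: 31.35 − 41.8 = −10.45.

Total output falls by 10.45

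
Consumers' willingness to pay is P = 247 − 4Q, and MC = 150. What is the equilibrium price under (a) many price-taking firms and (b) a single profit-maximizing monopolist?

Competitive firms price at marginal cost: P = 150, giving Q = 24.25.
The monopolist equates marginal revenue to marginal cost: 247 − 8Q = 150, so Q = 12.125. From demand, P = 198.5.

Competition: P = 150; Monopoly: P = 198.5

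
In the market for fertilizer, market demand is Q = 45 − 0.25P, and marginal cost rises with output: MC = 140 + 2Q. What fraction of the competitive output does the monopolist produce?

Inverting demand: P = 180 − 4Q.
Monopoly sets MR = MC: 180 − 8Q = 140 + 2Q ⇒ Q = 4, P = 180 − 4·4 = 164.
Competitive equilibrium sets price equal to marginal cost: 180 − 4Q = 140 + 2Q, so Q = 20/3 and P = 460/3.
Ratio Q_m/Q_c = 4/(20/3) = 0.6.

Q_m/Q_c = 0.6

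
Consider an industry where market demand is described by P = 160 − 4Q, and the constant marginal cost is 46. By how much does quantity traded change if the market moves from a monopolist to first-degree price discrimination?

The monopolist equates marginal revenue to marginal cost: 160 − 8Q = 46, so Q = 14.25. From demand, P = 103.
Under first-degree price discrimination the firm charges each unit its demand price and produces up to where P = MC, i.e. Q = 28.5. Consumer surplus is zero; producer surplus equals total surplus.
Change in quantity traded: 28.5 − 14.25 = 14.25.

Quantity traded rises by 14.25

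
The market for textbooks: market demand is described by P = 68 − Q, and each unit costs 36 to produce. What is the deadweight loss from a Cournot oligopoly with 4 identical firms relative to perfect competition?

Perfect competition: P = MC = 36, so 68 − Q = 36 and Q = 32.
Cournot with 4 identical firms: the symmetric best-response condition is 68 − 5q = 36. Each firm produces q = 6.4, total output Q = 25.6, price P = 42.4.
DWL is the triangle between Q = 25.6 and Q = 32: ½·(32 − 25.6)·(42.4 − 36) = 20.48.

DWL = 20.48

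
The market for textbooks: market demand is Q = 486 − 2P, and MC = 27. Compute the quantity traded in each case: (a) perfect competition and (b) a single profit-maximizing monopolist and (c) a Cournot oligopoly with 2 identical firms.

Inverting demand: P = 243 − 0.5Q.
Under competition P = MC = 27, so Q = (243 − 27)/0.5 = 432.
A monopolist chooses Q where MR = MC. MR = 243 − Q; setting this equal to 27 gives Q = 216 and P = 135.
Cournot with 2 identical firms: the symmetric best-response condition is 243 − 1.5q = 27. Each firm produces q = 144, total output Q = 288, price P = 99.

Competition: Q = 432; Monopoly: Q = 216; Cournot: Q = 288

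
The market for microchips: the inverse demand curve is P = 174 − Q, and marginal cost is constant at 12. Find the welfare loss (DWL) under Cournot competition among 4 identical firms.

Under competition P = MC = 12, so Q = (174 − 12)/1 = 162.
In a 4-firm Cournot equilibrium, symmetry and the first-order condition give q = (174 − 12)/(5) = 32.4. So Q = 129.6 and P = 44.4.
DWL is the triangle between Q = 129.6 and Q = 162: ½·(162 − 129.6)·(44.4 − 12) = 524.88.

DWL = 524.88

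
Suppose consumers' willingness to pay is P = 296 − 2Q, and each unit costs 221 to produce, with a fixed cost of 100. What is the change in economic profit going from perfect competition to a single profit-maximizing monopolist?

Perfect competition: P = MC = 221, so 296 − 2Q = 221 and Q = 37.5.
Profit = (221 − 221)·37.5 − 100 = −100.
The monopolist equates marginal revenue to marginal cost: 296 − 4Q = 221, so Q = 18.75. From demand, P = 258.5.
Profit = (258.5 − 221)·18.75 − 100 = 603.125.
Change in economic profit: 603.125 − −100 = 703.125.

π rises by 703.125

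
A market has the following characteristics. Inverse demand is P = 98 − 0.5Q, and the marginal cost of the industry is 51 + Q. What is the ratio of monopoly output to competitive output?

Monopoly sets MR = MC: 98 − Q = 51 + Q ⇒ Q = 23.5, P = 98 − 0.5·23.5 = 86.25.
Competitive equilibrium sets price equal to marginal cost: 98 − 0.5Q = 51 + Q, so Q = 94/3 and P = 247/3.
Ratio Q_m/Q_c = 23.5/(94/3) = 0.75.

Q_m/Q_c = 0.75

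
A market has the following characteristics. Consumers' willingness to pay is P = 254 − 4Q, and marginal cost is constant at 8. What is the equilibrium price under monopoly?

Monopoly sets MR = MC: 254 − 8Q = 8 ⇒ Q = 30.75, P = 254 − 4·30.75 = 131.

P = 131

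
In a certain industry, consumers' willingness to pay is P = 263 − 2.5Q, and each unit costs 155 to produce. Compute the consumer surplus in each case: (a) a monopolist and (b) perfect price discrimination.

Monopoly: CS = 583.2; Perfect PD: CS = 0

Monopoly sets MR = MC: 263 − 5Q = 155 ⇒ Q = 21.6, P = 263 − 2.5·21.6 = 209.
CS = ½·(263 − 209)·21.6 = 583.2.
A perfectly discriminating monopolist sells every unit with P(Q) ≥ MC(Q), so output equals the competitive quantity Q = 43.2. Each buyer pays their reservation price, so CS = 0 and the firm captures all surplus.
CS = 0.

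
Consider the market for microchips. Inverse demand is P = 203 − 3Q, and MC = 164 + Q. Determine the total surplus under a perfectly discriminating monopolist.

A perfectly discriminating monopolist sells every unit with P(Q) ≥ MC(Q), so output equals the competitive quantity Q = 9.75. Each buyer pays their reservation price, so CS = 0 and the firm captures all surplus.
TS = 190.125 (equal to competitive TS).

TS = 190.125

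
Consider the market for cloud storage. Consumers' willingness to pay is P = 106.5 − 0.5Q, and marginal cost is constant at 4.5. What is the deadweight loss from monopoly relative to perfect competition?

DWL = 2601

Perfect competition: P = MC = 4.5, so 106.5 − 0.5Q = 4.5 and Q = 204.
Monopoly sets MR = MC: 106.5 − Q = 4.5 ⇒ Q = 102, P = 106.5 − 0.5·102 = 55.5.
DWL is the triangle between Q = 102 and Q = 204: ½·(204 − 102)·(55.5 − 4.5) = 2601.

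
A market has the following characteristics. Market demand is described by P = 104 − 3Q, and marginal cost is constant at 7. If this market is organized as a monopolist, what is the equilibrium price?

The monopolist equates marginal revenue to marginal cost: 104 − 6Q = 7, so Q = 97/6. From demand, P = 55.5.

P = 55.5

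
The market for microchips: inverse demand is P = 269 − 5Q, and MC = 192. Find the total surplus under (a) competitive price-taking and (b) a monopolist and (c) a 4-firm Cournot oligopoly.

Competition: TS = 592.9; Monopoly: TS = 444.675; Cournot: TS = 569.184

Under competition P = MC = 192, so Q = (269 − 192)/5 = 15.4.
CS = ½·(269 − 192)·15.4 = 592.9; PS = (192 − 192)·15.4 = 0; TS = 592.9.
Monopoly sets MR = MC: 269 − 10Q = 192 ⇒ Q = 7.7, P = 269 − 5·7.7 = 230.5.
CS = ½·(269 − 230.5)·7.7 = 148.225; PS = (230.5 − 192)·7.7 = 296.45; TS = 444.675.
With 4 symmetric Cournot firms, each firm's FOC gives 269 − 25q = 192, so q = 3.08, Q = 4·3.08 = 12.32, and P = 207.4.
CS = ½·(269 − 207.4)·12.32 = 379.456; PS = (207.4 − 192)·12.32 = 189.728; TS = 569.184.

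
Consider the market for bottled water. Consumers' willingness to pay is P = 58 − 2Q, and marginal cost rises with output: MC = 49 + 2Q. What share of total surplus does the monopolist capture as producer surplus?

PS/TS = 0.75

The monopolist equates marginal revenue to marginal cost: 58 − 4Q = 49 + 2Q, so Q = 1.5. From demand, P = 55.
CS = ½·(58 − 55)·1.5 = 2.25.
PS = P·Q − VC(Q) = 55·1.5 − (49·1.5 + ½·2·1.5²) = 6.75.
Share captured = PS/TS = 6.75/9 = 0.75.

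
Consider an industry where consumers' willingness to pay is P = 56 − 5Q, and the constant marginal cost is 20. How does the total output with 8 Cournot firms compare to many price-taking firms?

In a 8-firm Cournot equilibrium, symmetry and the first-order condition give q = (56 − 20)/(45) = 0.8. So Q = 6.4 and P = 24.
Perfect competition: P = MC = 20, so 56 − 5Q = 20 and Q = 7.2.

Cournot: Q = 6.4; Competition: Q = 7.2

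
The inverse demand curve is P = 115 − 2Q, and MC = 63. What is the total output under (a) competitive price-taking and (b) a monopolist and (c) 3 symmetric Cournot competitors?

Competitive firms price at marginal cost: P = 63, giving Q = 26.
Monopoly sets MR = MC: 115 − 4Q = 63 ⇒ Q = 13, P = 115 − 2·13 = 89.
Cournot with 3 identical firms: the symmetric best-response condition is 115 − 8q = 63. Each firm produces q = 6.5, total output Q = 19.5, price P = 76.

Competition: Q = 26; Monopoly: Q = 13; Cournot: Q = 19.5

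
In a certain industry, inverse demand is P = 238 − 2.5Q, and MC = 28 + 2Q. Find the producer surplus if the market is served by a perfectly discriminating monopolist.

With perfect price discrimination, output is the efficient level Q = 140/3 (where demand meets MC), but every buyer pays their willingness to pay: CS = 0 and PS = total surplus.
PS = ½·(238 − 28)·140/3 = 4900.

PS = 4900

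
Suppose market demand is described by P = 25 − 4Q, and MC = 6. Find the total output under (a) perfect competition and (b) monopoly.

Competitive firms price at marginal cost: P = 6, giving Q = 4.75.
The monopolist equates marginal revenue to marginal cost: 25 − 8Q = 6, so Q = 2.375. From demand, P = 15.5.

Competition: Q = 4.75; Monopoly: Q = 2.375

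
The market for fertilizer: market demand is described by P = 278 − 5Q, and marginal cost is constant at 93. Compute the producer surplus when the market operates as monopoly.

PS = 1711.25

A monopolist chooses Q where MR = MC. MR = 278 − 10Q; setting this equal to 93 gives Q = 18.5 and P = 185.5.
PS = (185.5 − 93)·18.5 = 1711.25.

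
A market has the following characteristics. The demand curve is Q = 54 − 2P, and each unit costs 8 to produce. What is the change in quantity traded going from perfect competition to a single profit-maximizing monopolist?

Inverting demand: P = 27 − 0.5Q.
Perfect competition: P = MC = 8, so 27 − 0.5Q = 8 and Q = 38.
Monopoly sets MR = MC: 27 − Q = 8 ⇒ Q = 19, P = 27 − 0.5·19 = 17.5.
Change in quantity traded: 19 − 38 = −19.

Q falls by 19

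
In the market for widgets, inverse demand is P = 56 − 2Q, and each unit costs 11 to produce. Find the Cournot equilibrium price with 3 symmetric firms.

With 3 symmetric Cournot firms, each firm's FOC gives 56 − 8q = 11, so q = 5.625, Q = 3·5.625 = 16.875, and P = 22.25.

P = 22.25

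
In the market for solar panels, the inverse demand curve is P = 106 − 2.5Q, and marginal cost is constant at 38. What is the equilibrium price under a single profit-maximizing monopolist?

The monopolist equates marginal revenue to marginal cost: 106 − 5Q = 38, so Q = 13.6. From demand, P = 72.

P = 72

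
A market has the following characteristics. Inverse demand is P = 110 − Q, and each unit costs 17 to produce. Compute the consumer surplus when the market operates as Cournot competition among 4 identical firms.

CS = 2767.68

In a 4-firm Cournot equilibrium, symmetry and the first-order condition give q = (110 − 17)/(5) = 18.6. So Q = 74.4 and P = 35.6.
CS = ½·(110 − 35.6)·74.4 = 2767.68.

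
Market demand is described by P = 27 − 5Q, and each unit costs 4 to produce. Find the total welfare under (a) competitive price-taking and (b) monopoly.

Under competition P = MC = 4, so Q = (27 − 4)/5 = 4.6.
CS = ½·(27 − 4)·4.6 = 52.9; PS = (4 − 4)·4.6 = 0; TS = 52.9.
The monopolist equates marginal revenue to marginal cost: 27 − 10Q = 4, so Q = 2.3. From demand, P = 15.5.
CS = ½·(27 − 15.5)·2.3 = 13.225; PS = (15.5 − 4)·2.3 = 26.45; TS = 39.675.

Competition: TS = 52.9; Monopoly: TS = 39.675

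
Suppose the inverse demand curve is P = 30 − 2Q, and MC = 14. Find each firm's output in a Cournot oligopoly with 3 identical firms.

q_i = 2

In a 3-firm Cournot equilibrium, symmetry and the first-order condition give q = (30 − 14)/(8) = 2. So Q = 6 and P = 18.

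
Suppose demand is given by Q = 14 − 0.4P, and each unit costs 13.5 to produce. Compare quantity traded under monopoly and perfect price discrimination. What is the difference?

Quantity traded rises by 4.3

Inverting demand: P = 35 − 2.5Q.
The monopolist equates marginal revenue to marginal cost: 35 − 5Q = 13.5, so Q = 4.3. From demand, P = 24.25.
Under first-degree price discrimination the firm charges each unit its demand price and produces up to where P = MC, i.e. Q = 8.6. Consumer surplus is zero; producer surplus equals total surplus.
Change in quantity traded: 8.6 − 4.3 = 4.3.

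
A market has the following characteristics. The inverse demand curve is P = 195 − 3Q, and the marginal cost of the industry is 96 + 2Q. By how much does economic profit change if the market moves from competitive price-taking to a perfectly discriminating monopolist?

π rises by 588.06

Competitive equilibrium sets price equal to marginal cost: 195 − 3Q = 96 + 2Q, so Q = 19.8 and P = 135.6.
Profit = 135.6·19.8 − (96·19.8 + ½·2·19.8²) = 392.04.
Under first-degree price discrimination the firm charges each unit its demand price and produces up to where P = MC, i.e. Q = 19.8. Consumer surplus is zero; producer surplus equals total surplus.
PS equals the full surplus area, 980.1. Profit = 980.1 = 980.1.
Change in economic profit: 980.1 − 392.04 = 588.06.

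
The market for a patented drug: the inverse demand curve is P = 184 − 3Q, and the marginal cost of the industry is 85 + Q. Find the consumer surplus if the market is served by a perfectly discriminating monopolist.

CS = 0

With perfect price discrimination, output is the efficient level Q = 24.75 (where demand meets MC), but every buyer pays their willingness to pay: CS = 0 and PS = total surplus.
CS = 0.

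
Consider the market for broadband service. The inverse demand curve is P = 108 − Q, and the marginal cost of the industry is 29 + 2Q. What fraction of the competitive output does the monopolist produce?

A monopolist chooses Q where MR = MC. MR = 108 − 2Q; setting this equal to 29 + 2Q gives Q = 19.75 and P = 88.25.
Competitive equilibrium sets price equal to marginal cost: 108 − Q = 29 + 2Q, so Q = 79/3 and P = 245/3.
Ratio Q_m/Q_c = 19.75/(79/3) = 0.75.

Q_m/Q_c = 0.75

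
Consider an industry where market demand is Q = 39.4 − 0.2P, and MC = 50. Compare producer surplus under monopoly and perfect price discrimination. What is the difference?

Inverting demand: P = 197 − 5Q.
Monopoly sets MR = MC: 197 − 10Q = 50 ⇒ Q = 14.7, P = 197 − 5·14.7 = 123.5.
PS = (123.5 − 50)·14.7 = 1080.45.
With perfect price discrimination, output is the efficient level Q = 29.4 (where demand meets MC), but every buyer pays their willingness to pay: CS = 0 and PS = total surplus.
PS = ½·(197 − 50)·29.4 = 2160.9.
Change in producer surplus: 2160.9 − 1080.45 = 1080.45.

Producer surplus rises by 1080.45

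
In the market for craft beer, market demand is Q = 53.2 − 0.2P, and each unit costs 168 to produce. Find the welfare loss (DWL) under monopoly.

DWL = 240.1

Inverting demand: P = 266 − 5Q.
Competitive firms price at marginal cost: P = 168, giving Q = 19.6.
A monopolist chooses Q where MR = MC. MR = 266 − 10Q; setting this equal to 168 gives Q = 9.8 and P = 217.
DWL is the triangle between Q = 9.8 and Q = 19.6: ½·(19.6 − 9.8)·(217 − 168) = 240.1.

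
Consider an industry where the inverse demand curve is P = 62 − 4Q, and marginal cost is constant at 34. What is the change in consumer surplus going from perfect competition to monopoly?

Under competition P = MC = 34, so Q = (62 − 34)/4 = 7.
CS = ½·(62 − 34)·7 = 98.
Monopoly sets MR = MC: 62 − 8Q = 34 ⇒ Q = 3.5, P = 62 − 4·3.5 = 48.
CS = ½·(62 − 48)·3.5 = 24.5.
Change in consumer surplus: 24.5 − 98 = −73.5.

Consumer surplus falls by 73.5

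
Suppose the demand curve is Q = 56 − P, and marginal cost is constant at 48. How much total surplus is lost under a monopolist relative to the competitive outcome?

Inverting demand: P = 56 − Q.
Under competition P = MC = 48, so Q = (56 − 48)/1 = 8.
A monopolist chooses Q where MR = MC. MR = 56 − 2Q; setting this equal to 48 gives Q = 4 and P = 52.
DWL is the triangle between Q = 4 and Q = 8: ½·(8 − 4)·(52 − 48) = 8.

DWL = 8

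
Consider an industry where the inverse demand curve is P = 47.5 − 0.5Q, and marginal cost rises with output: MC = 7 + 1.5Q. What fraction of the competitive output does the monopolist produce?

Q_m/Q_c = 0.8

The monopolist equates marginal revenue to marginal cost: 47.5 − Q = 7 + 1.5Q, so Q = 16.2. From demand, P = 39.4.
Under competition P = MC: 47.5 − 0.5Q = 7 + 1.5Q ⇒ Q = 20.25, P = 37.375.
Ratio Q_m/Q_c = 16.2/20.25 = 0.8.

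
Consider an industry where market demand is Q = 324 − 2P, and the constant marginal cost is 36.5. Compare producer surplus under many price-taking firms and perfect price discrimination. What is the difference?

Producer surplus rises by 15750.25

Inverting demand: P = 162 − 0.5Q.
Competitive firms price at marginal cost: P = 36.5, giving Q = 251.
PS = (36.5 − 36.5)·251 = 0.
A perfectly discriminating monopolist sells every unit with P(Q) ≥ MC(Q), so output equals the competitive quantity Q = 251. Each buyer pays their reservation price, so CS = 0 and the firm captures all surplus.
PS = ½·(162 − 36.5)·251 = 15750.25.
Change in producer surplus: 15750.25 − 0 = 15750.25.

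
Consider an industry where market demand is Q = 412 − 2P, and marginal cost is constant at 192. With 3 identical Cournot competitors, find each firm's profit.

Inverting demand: P = 206 − 0.5Q.
In a 3-firm Cournot equilibrium, symmetry and the first-order condition give q = (206 − 192)/(2) = 7. So Q = 21 and P = 195.5.
Each firm's profit = (195.5 − 192)·7 = 24.5.

π_i = 24.5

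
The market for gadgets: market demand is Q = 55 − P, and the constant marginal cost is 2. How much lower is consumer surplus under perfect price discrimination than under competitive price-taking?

Inverting demand: P = 55 − Q.
Under competition P = MC = 2, so Q = (55 − 2)/1 = 53.
CS = ½·(55 − 2)·53 = 1404.5.
A perfectly discriminating monopolist sells every unit with P(Q) ≥ MC(Q), so output equals the competitive quantity Q = 53. Each buyer pays their reservation price, so CS = 0 and the firm captures all surplus.
CS = 0.
Change in consumer surplus: 0 − 1404.5 = −1404.5.

CS falls by 1404.5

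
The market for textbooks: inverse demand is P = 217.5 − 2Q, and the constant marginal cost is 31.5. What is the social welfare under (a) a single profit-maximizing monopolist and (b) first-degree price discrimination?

Monopoly: TS = 6486.75; Perfect PD: TS = 8649

Monopoly sets MR = MC: 217.5 − 4Q = 31.5 ⇒ Q = 46.5, P = 217.5 − 2·46.5 = 124.5.
CS = ½·(217.5 − 124.5)·46.5 = 2162.25; PS = (124.5 − 31.5)·46.5 = 4324.5; TS = 6486.75.
A perfectly discriminating monopolist sells every unit with P(Q) ≥ MC(Q), so output equals the competitive quantity Q = 93. Each buyer pays their reservation price, so CS = 0 and the firm captures all surplus.
TS = 8649 (equal to competitive TS).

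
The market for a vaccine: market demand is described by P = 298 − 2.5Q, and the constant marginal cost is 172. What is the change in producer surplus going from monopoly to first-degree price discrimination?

Monopoly sets MR = MC: 298 − 5Q = 172 ⇒ Q = 25.2, P = 298 − 2.5·25.2 = 235.
PS = (235 − 172)·25.2 = 1587.6.
A perfectly discriminating monopolist sells every unit with P(Q) ≥ MC(Q), so output equals the competitive quantity Q = 50.4. Each buyer pays their reservation price, so CS = 0 and the firm captures all surplus.
PS = ½·(298 − 172)·50.4 = 3175.2.
Change in producer surplus: 3175.2 − 1587.6 = 1587.6.

Producer surplus rises by 1587.6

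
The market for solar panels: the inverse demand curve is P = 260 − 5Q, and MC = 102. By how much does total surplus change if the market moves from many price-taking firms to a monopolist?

TS falls by 624.1

Competitive firms price at marginal cost: P = 102, giving Q = 31.6.
CS = ½·(260 − 102)·31.6 = 2496.4; PS = (102 − 102)·31.6 = 0; TS = 2496.4.
The monopolist equates marginal revenue to marginal cost: 260 − 10Q = 102, so Q = 15.8. From demand, P = 181.
CS = ½·(260 − 181)·15.8 = 624.1; PS = (181 − 102)·15.8 = 1248.2; TS = 1872.3.
Change in total surplus: 1872.3 − 2496.4 = −624.1.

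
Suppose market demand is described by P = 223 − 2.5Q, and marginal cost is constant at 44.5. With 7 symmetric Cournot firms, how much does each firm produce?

q_i = 8.925

With 7 symmetric Cournot firms, each firm's FOC gives 223 − 20q = 44.5, so q = 8.925, Q = 7·8.925 = 62.475, and P = 1069/16.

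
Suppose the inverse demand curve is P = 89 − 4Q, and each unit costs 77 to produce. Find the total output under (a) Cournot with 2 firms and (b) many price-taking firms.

With 2 symmetric Cournot firms, each firm's FOC gives 89 − 12q = 77, so q = 1, Q = 2·1 = 2, and P = 81.
Competitive firms price at marginal cost: P = 77, giving Q = 3.

Cournot: Q = 2; Competition: Q = 3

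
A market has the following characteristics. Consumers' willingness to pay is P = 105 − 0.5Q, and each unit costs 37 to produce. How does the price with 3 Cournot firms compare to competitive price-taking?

Cournot: P = 54; Competition: P = 37

Cournot with 3 identical firms: the symmetric best-response condition is 105 − 2q = 37. Each firm produces q = 34, total output Q = 102, price P = 54.
Perfect competition: P = MC = 37, so 105 − 0.5Q = 37 and Q = 136.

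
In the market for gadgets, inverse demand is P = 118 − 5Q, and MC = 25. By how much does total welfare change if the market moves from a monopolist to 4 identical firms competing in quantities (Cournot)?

Monopoly sets MR = MC: 118 − 10Q = 25 ⇒ Q = 9.3, P = 118 − 5·9.3 = 71.5.
CS = ½·(118 − 71.5)·9.3 = 216.225; PS = (71.5 − 25)·9.3 = 432.45; TS = 648.675.
Cournot with 4 identical firms: the symmetric best-response condition is 118 − 25q = 25. Each firm produces q = 3.72, total output Q = 14.88, price P = 43.6.
CS = ½·(118 − 43.6)·14.88 = 553.536; PS = (43.6 − 25)·14.88 = 276.768; TS = 830.304.
Change in total welfare: 830.304 − 648.675 = 181.629.

Total welfare rises by 181.629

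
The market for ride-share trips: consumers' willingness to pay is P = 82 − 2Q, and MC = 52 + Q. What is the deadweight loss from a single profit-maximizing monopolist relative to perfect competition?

Competitive equilibrium sets price equal to marginal cost: 82 − 2Q = 52 + Q, so Q = 10 and P = 62.
Monopoly sets MR = MC: 82 − 4Q = 52 + Q ⇒ Q = 6, P = 82 − 2·6 = 70.
CS = ½·(82 − 62)·10 = 100; PS = (62·10 − 52·10 − ½·1·10²) = 50; TS = 150.
CS = ½·(82 − 70)·6 = 36; PS = (70·6 − 52·6 − ½·1·6²) = 90; TS = 126.
DWL = 150 − 126 = 24.

DWL = 24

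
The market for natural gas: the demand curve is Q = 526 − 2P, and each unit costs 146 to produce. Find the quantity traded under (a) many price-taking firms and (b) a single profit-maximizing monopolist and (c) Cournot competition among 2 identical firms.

Inverting demand: P = 263 − 0.5Q.
Under competition P = MC = 146, so Q = (263 − 146)/0.5 = 234.
The monopolist equates marginal revenue to marginal cost: 263 − Q = 146, so Q = 117. From demand, P = 204.5.
With 2 symmetric Cournot firms, each firm's FOC gives 263 − 1.5q = 146, so q = 78, Q = 2·78 = 156, and P = 185.

Competition: Q = 234; Monopoly: Q = 117; Cournot: Q = 156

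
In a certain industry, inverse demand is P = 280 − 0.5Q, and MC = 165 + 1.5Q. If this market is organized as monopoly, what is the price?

The monopolist equates marginal revenue to marginal cost: 280 − Q = 165 + 1.5Q, so Q = 46. From demand, P = 257.

P = 257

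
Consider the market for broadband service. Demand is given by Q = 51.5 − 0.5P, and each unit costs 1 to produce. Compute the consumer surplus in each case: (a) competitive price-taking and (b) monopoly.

Inverting demand: P = 103 − 2Q.
Competitive firms price at marginal cost: P = 1, giving Q = 51.
CS = ½·(103 − 1)·51 = 2601.
A monopolist chooses Q where MR = MC. MR = 103 − 4Q; setting this equal to 1 gives Q = 25.5 and P = 52.
CS = ½·(103 − 52)·25.5 = 650.25.

Competition: CS = 2601; Monopoly: CS = 650.25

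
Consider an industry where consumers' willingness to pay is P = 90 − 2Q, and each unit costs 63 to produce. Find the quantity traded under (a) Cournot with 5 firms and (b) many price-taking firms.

Cournot: Q = 11.25; Competition: Q = 13.5

Cournot with 5 identical firms: the symmetric best-response condition is 90 − 12q = 63. Each firm produces q = 2.25, total output Q = 11.25, price P = 67.5.
Under competition P = MC = 63, so Q = (90 − 63)/2 = 13.5.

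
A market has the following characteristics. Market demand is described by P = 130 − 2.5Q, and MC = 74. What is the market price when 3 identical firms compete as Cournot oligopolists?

Cournot with 3 identical firms: the symmetric best-response condition is 130 − 10q = 74. Each firm produces q = 5.6, total output Q = 16.8, price P = 88.

P = 88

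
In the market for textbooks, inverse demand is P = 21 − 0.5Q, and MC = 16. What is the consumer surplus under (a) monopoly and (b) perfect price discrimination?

A monopolist chooses Q where MR = MC. MR = 21 − Q; setting this equal to 16 gives Q = 5 and P = 18.5.
CS = ½·(21 − 18.5)·5 = 6.25.
Under first-degree price discrimination the firm charges each unit its demand price and produces up to where P = MC, i.e. Q = 10. Consumer surplus is zero; producer surplus equals total surplus.
CS = 0.

Monopoly: CS = 6.25; Perfect PD: CS = 0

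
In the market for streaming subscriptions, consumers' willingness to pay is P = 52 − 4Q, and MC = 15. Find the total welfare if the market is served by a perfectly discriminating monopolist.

TS = 171.125

A perfectly discriminating monopolist sells every unit with P(Q) ≥ MC(Q), so output equals the competitive quantity Q = 9.25. Each buyer pays their reservation price, so CS = 0 and the firm captures all surplus.
TS = 171.125 (equal to competitive TS).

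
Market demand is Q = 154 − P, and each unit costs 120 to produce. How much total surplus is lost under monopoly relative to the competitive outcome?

DWL = 144.5

Inverting demand: P = 154 − Q.
Competitive firms price at marginal cost: P = 120, giving Q = 34.
The monopolist equates marginal revenue to marginal cost: 154 − 2Q = 120, so Q = 17. From demand, P = 137.
DWL is the triangle between Q = 17 and Q = 34: ½·(34 − 17)·(137 − 120) = 144.5.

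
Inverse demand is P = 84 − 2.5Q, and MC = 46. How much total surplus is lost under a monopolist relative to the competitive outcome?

DWL = 72.2

Competitive firms price at marginal cost: P = 46, giving Q = 15.2.
The monopolist equates marginal revenue to marginal cost: 84 − 5Q = 46, so Q = 7.6. From demand, P = 65.
DWL is the triangle between Q = 7.6 and Q = 15.2: ½·(15.2 − 7.6)·(65 − 46) = 72.2.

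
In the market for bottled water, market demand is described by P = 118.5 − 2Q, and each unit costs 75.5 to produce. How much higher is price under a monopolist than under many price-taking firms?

Competitive firms price at marginal cost: P = 75.5, giving Q = 21.5.
A monopolist chooses Q where MR = MC. MR = 118.5 − 4Q; setting this equal to 75.5 gives Q = 10.75 and P = 97.
Change in price: 97 − 75.5 = 21.5.

P rises by 21.5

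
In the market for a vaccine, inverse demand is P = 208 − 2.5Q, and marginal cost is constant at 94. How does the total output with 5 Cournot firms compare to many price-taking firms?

Cournot: Q = 38; Competition: Q = 45.6

Cournot with 5 identical firms: the symmetric best-response condition is 208 − 15q = 94. Each firm produces q = 7.6, total output Q = 38, price P = 113.
Under competition P = MC = 94, so Q = (208 − 94)/2.5 = 45.6.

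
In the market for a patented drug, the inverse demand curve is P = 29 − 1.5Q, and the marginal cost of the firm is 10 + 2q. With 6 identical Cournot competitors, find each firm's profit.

π_i = 5.776

Cournot with 6 identical firms: the symmetric best-response condition is 29 − 10.5q = 10 + 2q. Each firm produces q = 1.52, total output Q = 9.12, price P = 15.32.
Each firm's profit = 15.32·1.52 − (10·1.52 + ½·2·1.52²) = 5.776.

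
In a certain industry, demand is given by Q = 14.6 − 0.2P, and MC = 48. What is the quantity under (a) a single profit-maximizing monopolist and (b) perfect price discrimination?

Monopoly: Q = 2.5; Perfect PD: Q = 5

Inverting demand: P = 73 − 5Q.
The monopolist equates marginal revenue to marginal cost: 73 − 10Q = 48, so Q = 2.5. From demand, P = 60.5.
Under first-degree price discrimination the firm charges each unit its demand price and produces up to where P = MC, i.e. Q = 5. Consumer surplus is zero; producer surplus equals total surplus.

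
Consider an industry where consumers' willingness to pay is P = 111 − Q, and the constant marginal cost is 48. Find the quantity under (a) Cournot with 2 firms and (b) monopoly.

Cournot with 2 identical firms: the symmetric best-response condition is 111 − 3q = 48. Each firm produces q = 21, total output Q = 42, price P = 69.
A monopolist chooses Q where MR = MC. MR = 111 − 2Q; setting this equal to 48 gives Q = 31.5 and P = 79.5.

Cournot: Q = 42; Monopoly: Q = 31.5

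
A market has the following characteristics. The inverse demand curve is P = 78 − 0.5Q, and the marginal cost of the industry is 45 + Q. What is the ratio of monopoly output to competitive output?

Q_m/Q_c = 0.75

A monopolist chooses Q where MR = MC. MR = 78 − Q; setting this equal to 45 + Q gives Q = 16.5 and P = 69.75.
Under competition P = MC: 78 − 0.5Q = 45 + Q ⇒ Q = 22, P = 67.
Ratio Q_m/Q_c = 16.5/22 = 0.75.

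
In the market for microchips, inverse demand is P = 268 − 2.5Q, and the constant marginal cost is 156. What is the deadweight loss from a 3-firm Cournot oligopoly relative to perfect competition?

Competitive firms price at marginal cost: P = 156, giving Q = 44.8.
In a 3-firm Cournot equilibrium, symmetry and the first-order condition give q = (268 − 156)/(10) = 11.2. So Q = 33.6 and P = 184.
DWL is the triangle between Q = 33.6 and Q = 44.8: ½·(44.8 − 33.6)·(184 − 156) = 156.8.

DWL = 156.8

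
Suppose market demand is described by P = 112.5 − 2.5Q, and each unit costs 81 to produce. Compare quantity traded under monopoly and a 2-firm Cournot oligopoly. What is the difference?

A monopolist chooses Q where MR = MC. MR = 112.5 − 5Q; setting this equal to 81 gives Q = 6.3 and P = 96.75.
In a 2-firm Cournot equilibrium, symmetry and the first-order condition give q = (112.5 − 81)/(7.5) = 4.2. So Q = 8.4 and P = 91.5.
Change in quantity traded: 8.4 − 6.3 = 2.1.

Q rises by 2.1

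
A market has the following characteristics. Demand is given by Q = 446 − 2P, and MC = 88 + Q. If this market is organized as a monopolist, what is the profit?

Inverting demand: P = 223 − 0.5Q.
A monopolist chooses Q where MR = MC. MR = 223 − Q; setting this equal to 88 + Q gives Q = 67.5 and P = 189.25.
Profit = 189.25·67.5 − (88·67.5 + ½·1·67.5²) = 4556.25.

Profit = 4556.25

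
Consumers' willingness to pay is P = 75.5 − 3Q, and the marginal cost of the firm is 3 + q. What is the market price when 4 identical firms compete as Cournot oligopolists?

P = 21.125

Cournot with 4 identical firms: the symmetric best-response condition is 75.5 − 15q = 3 + q. Each firm produces q = 145/32, total output Q = 18.125, price P = 21.125.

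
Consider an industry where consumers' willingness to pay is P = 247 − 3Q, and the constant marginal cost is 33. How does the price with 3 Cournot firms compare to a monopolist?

With 3 symmetric Cournot firms, each firm's FOC gives 247 − 12q = 33, so q = 107/6, Q = 3·107/6 = 53.5, and P = 86.5.
Monopoly sets MR = MC: 247 − 6Q = 33 ⇒ Q = 107/3, P = 247 − 3·107/3 = 140.

Cournot: P = 86.5; Monopoly: P = 140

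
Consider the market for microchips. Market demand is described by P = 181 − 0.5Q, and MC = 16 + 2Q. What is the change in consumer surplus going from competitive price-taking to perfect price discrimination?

Consumer surplus falls by 1089

Competitive equilibrium sets price equal to marginal cost: 181 − 0.5Q = 16 + 2Q, so Q = 66 and P = 148.
CS = ½·(181 − 148)·66 = 1089.
A perfectly discriminating monopolist sells every unit with P(Q) ≥ MC(Q), so output equals the competitive quantity Q = 66. Each buyer pays their reservation price, so CS = 0 and the firm captures all surplus.
CS = 0.
Change in consumer surplus: 0 − 1089 = −1089.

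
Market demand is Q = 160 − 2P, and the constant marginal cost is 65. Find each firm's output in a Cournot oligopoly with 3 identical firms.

q_i = 7.5

Inverting demand: P = 80 − 0.5Q.
In a 3-firm Cournot equilibrium, symmetry and the first-order condition give q = (80 − 65)/(2) = 7.5. So Q = 22.5 and P = 68.75.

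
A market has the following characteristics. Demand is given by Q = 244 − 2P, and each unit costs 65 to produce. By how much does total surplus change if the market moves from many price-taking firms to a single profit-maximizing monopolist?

Inverting demand: P = 122 − 0.5Q.
Perfect competition: P = MC = 65, so 122 − 0.5Q = 65 and Q = 114.
CS = ½·(122 − 65)·114 = 3249; PS = (65 − 65)·114 = 0; TS = 3249.
The monopolist equates marginal revenue to marginal cost: 122 − Q = 65, so Q = 57. From demand, P = 93.5.
CS = ½·(122 − 93.5)·57 = 812.25; PS = (93.5 − 65)·57 = 1624.5; TS = 2436.75.
Change in total surplus: 2436.75 − 3249 = −812.25.

Total surplus falls by 812.25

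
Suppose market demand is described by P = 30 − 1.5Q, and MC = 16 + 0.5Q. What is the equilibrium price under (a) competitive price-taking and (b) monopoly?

Competitive equilibrium sets price equal to marginal cost: 30 − 1.5Q = 16 + 0.5Q, so Q = 7 and P = 19.5.
The monopolist equates marginal revenue to marginal cost: 30 − 3Q = 16 + 0.5Q, so Q = 4. From demand, P = 24.

Competition: P = 19.5; Monopoly: P = 24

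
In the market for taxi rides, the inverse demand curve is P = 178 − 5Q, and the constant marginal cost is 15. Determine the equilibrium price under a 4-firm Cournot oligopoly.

Cournot with 4 identical firms: the symmetric best-response condition is 178 − 25q = 15. Each firm produces q = 6.52, total output Q = 26.08, price P = 47.6.

P = 47.6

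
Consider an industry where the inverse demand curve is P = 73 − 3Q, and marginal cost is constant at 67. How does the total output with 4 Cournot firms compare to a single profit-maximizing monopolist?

Cournot with 4 identical firms: the symmetric best-response condition is 73 − 15q = 67. Each firm produces q = 0.4, total output Q = 1.6, price P = 68.2.
The monopolist equates marginal revenue to marginal cost: 73 − 6Q = 67, so Q = 1. From demand, P = 70.

Cournot: Q = 1.6; Monopoly: Q = 1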